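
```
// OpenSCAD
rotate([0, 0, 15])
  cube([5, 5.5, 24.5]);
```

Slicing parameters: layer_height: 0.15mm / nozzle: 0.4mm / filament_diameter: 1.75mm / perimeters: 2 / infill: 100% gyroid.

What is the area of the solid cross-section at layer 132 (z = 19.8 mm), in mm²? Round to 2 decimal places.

27.50 mm²

At z = 19.8 mm: the 5×5.5 cube contributes its full rectangle (area 27.50 mm²); (whole slice rotated 15° about Z — lengths, areas and connectivity unchanged). Overall, the cross-section is a single solid region. Net area = 27.50 mm².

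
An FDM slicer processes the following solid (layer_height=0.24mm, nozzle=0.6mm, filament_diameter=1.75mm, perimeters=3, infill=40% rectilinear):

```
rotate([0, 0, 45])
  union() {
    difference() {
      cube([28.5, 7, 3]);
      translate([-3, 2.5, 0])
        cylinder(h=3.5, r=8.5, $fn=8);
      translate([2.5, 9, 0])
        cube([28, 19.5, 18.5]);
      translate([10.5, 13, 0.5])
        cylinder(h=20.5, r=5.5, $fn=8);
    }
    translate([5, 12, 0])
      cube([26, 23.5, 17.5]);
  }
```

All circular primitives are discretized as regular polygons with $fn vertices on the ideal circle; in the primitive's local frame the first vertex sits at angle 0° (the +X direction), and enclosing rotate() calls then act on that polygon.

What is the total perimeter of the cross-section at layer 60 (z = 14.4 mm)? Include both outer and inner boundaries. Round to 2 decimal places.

99.00 mm

At z = 14.4 mm: the cube is not intersected at this z (z outside [0, 3]); the cylinder at (-3, 2.5) is not intersected at this z (z outside [0, 3.5]); the 28×19.5 cube at (2.5, 9) contributes its full rectangle (perimeter 95.00 mm); the cylinder at (10.5, 13): section is a regular 8-gon, circumradius r=5.5 (perimeter = 2·8·5.500·sin(180°/8) = 33.68 mm); Subtracting the remaining from the first: the first operand is absent here, so nothing remains; the cube at (5, 12) (footprint 26×23.5) is included at this height (perimeter 99.00 mm); Combining (union): only the 26×23.5 cube at (5, 12) is present, so the union is just that shape — boundary = 99.00 mm; (whole slice rotated 45° about Z — lengths, areas and connectivity unchanged). Overall, the cross-section is a single solid region. Total boundary length (outer) = 99.00 mm.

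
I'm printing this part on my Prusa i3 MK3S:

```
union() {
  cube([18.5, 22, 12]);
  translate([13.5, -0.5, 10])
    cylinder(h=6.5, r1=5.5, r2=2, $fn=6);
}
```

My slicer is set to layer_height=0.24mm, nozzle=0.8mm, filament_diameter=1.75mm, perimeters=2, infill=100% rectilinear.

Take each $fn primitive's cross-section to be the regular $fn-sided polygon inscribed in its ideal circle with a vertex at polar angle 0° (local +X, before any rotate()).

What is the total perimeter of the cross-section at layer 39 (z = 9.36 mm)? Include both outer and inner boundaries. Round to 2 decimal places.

81.00 mm

At z = 9.36 mm: the cube (footprint 18.5×22) is included at this height (perimeter 81.00 mm); the cone at (13.5, -0.5) is absent (z outside [10, 16.5]); Combining (union): only the 18.5×22 cube is present, so the union is just that shape — boundary = 81.00 mm. Overall, the cross-section is a single solid region. Total boundary length (outer) = 81.00 mm.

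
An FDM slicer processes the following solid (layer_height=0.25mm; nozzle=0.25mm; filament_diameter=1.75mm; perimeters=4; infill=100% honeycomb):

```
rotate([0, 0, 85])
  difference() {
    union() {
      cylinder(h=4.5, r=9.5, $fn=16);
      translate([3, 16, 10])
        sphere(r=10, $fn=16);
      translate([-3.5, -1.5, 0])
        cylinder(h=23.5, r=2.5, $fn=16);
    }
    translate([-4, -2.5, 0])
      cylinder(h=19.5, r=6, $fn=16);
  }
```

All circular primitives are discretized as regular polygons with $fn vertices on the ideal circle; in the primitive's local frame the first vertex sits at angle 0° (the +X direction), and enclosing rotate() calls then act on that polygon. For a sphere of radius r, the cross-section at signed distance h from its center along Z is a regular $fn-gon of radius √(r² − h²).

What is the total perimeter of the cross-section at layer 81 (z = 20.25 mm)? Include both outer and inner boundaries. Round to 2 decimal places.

15.61 mm

At z = 20.25 mm: the cylinder does not reach this height (z outside [0, 4.5]); the sphere at (3, 16) is not intersected at this z (|z−center|=10.250 > r=10); the cylinder at (-3.5, -1.5): section is a regular 16-gon, circumradius r=2.5 (perimeter = 2·16·2.500·sin(180°/16) = 15.61 mm); Merging all regions: only the r=2.5 cylinder at (-3.5, -1.5) is present, so the union is just that shape — boundary = 15.61 mm; the cylinder at (-4, -2.5) is absent (z outside [0, 19.5]); Taking the first minus the rest: none of the subtracted shapes is present at this height, so the result so far is unchanged — boundary = 15.61 mm; (rotated 85° about Z; rotation is an isometry so areas/perimeters/island counts are preserved). Overall, the cross-section is a single solid region. Total boundary length (outer) = 15.61 mm.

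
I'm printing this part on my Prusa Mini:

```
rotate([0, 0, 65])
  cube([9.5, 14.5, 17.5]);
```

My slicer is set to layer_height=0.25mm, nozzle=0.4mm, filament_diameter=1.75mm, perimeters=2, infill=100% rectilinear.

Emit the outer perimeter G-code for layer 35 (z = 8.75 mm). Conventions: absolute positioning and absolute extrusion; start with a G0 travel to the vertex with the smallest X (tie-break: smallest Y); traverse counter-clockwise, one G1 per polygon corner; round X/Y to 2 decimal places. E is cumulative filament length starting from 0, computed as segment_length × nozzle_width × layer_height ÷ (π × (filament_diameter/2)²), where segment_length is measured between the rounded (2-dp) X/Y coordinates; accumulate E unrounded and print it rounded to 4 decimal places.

G0 X-13.14 Y6.13 Z8.75
G1 X0.00 Y0.00 E0.6028
G1 X4.01 Y8.61 E0.9977
G1 X-9.13 Y14.74 E1.6005
G1 X-13.14 Y6.13 E1.9954

At z = 8.75 mm: the cube is present — its section is the full 9.5×14.5 rectangle; (whole slice rotated 65° about Z — lengths, areas and connectivity unchanged). The outline is a single polygon with 4 vertices. Extrusion per mm of travel: 0.4 × 0.25 / (π × 0.875²) = 0.041575. Accumulating E over each segment gives final E = 1.9954.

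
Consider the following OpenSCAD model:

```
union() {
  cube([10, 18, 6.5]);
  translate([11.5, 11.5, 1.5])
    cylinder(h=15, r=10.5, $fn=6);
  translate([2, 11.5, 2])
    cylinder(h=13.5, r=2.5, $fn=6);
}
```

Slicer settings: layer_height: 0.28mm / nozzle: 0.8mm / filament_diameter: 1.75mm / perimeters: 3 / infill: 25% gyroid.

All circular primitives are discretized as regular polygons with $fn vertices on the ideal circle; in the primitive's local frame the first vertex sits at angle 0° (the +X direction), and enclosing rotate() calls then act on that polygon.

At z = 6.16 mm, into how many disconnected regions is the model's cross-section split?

1

At z = 6.16 mm: the cube is present — its section is the full 10×18 rectangle; the r=10.5 cylinder at (11.5, 11.5) contributes a regular 6-gon of circumradius 10.5; the cylinder at (2, 11.5): section is a regular 6-gon, circumradius r=2.5; Combining (union): the regions partially overlap (shared area 120.08 mm²), so overlapping operands fuse into one piece — 1 connected region. The result has 1 disconnected region.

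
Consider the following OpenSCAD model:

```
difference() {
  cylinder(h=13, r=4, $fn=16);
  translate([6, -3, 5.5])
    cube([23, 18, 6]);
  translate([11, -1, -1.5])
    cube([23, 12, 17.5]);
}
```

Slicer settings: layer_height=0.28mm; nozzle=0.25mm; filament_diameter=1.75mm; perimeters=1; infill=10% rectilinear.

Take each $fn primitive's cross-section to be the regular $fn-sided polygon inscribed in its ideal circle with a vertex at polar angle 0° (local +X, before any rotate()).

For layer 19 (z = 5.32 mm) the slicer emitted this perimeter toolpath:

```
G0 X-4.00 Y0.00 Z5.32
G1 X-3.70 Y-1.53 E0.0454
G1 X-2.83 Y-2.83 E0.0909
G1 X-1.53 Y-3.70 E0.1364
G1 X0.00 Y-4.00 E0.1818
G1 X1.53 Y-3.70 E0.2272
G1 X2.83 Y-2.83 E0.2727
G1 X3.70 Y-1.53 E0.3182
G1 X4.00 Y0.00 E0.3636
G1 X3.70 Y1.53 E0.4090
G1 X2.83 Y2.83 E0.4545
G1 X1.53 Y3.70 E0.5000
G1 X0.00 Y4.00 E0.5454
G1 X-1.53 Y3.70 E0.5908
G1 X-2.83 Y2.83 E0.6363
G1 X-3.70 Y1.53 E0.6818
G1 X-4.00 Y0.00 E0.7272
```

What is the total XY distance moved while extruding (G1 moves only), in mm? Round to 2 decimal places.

Sum the Euclidean lengths of each G1 segment: total = 24.99 mm.

24.99 mm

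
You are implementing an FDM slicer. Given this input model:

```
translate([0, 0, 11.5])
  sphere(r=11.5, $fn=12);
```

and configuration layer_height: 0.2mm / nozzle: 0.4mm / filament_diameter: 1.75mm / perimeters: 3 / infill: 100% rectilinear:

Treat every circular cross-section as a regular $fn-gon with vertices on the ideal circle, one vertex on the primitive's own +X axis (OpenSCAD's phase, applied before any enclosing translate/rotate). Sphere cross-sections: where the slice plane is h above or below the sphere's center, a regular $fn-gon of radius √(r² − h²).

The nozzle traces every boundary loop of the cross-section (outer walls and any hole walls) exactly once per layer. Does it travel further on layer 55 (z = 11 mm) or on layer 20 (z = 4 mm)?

Layer 55 (z = 11): the sphere: section is a regular 12-gon, circumradius = √(r²−h²) = √(11.5²−0.5²) = 11.489 (perimeter = 2·12·11.489·sin(180°/12) = 71.37 mm). So its perimeter = 71.37 mm. Layer 20 (z = 4): the sphere: section is a regular 12-gon, circumradius = √(r²−h²) = √(11.5²−7.5²) = 8.718 (perimeter = 2·12·8.718·sin(180°/12) = 54.15 mm). So its perimeter = 54.15 mm. Layer 55 is larger (71.37 vs 54.15 mm).

layer 55 (z = 11 mm)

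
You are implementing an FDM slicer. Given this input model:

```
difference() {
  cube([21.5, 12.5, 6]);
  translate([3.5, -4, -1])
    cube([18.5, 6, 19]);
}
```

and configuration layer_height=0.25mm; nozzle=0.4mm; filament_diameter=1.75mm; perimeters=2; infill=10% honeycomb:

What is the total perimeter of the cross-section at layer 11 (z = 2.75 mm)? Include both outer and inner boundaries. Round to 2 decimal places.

68.00 mm

At z = 2.75 mm: the 21.5×12.5 cube contributes its full rectangle (perimeter 68.00 mm); the cube at (3.5, -4) (footprint 18.5×6) is included at this height (perimeter 49.00 mm); Taking the first minus the rest: starting from the 21.5×12.5 cube, the 18.5×6 cube at (3.5, -4) partially overlaps it — only the 36.00 mm² overlap (of its 111.00 mm²) is removed, clipping the outline — boundary = 68.00 mm. Overall, the cross-section is a single solid region. Total boundary length (outer) = 68.00 mm.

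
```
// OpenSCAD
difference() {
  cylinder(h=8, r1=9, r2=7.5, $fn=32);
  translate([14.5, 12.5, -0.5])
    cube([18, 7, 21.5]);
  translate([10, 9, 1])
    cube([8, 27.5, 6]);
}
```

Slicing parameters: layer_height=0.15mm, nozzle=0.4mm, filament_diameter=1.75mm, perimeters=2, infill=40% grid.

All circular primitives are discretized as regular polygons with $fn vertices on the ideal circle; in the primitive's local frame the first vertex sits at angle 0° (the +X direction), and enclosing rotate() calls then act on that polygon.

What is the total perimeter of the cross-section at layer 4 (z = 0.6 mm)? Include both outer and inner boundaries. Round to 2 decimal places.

At z = 0.6 mm: the cone: at t=0.075 of its height the radius interpolates to r₁+(r₂−r₁)t = 8.887, giving a regular 32-gon of that circumradius (perimeter = 2·32·8.887·sin(180°/32) = 55.75 mm); the cube at (14.5, 12.5) (footprint 18×7) is included at this height (perimeter 50.00 mm); the cube at (10, 9) is absent (z outside [1, 7]); After the difference (first − rest): starting from the cone, the 18×7 cube at (14.5, 12.5) misses the remaining region (no effect) — boundary = 55.75 mm. Overall, the cross-section is a single solid region. Total boundary length (outer) = 55.75 mm.

55.75 mm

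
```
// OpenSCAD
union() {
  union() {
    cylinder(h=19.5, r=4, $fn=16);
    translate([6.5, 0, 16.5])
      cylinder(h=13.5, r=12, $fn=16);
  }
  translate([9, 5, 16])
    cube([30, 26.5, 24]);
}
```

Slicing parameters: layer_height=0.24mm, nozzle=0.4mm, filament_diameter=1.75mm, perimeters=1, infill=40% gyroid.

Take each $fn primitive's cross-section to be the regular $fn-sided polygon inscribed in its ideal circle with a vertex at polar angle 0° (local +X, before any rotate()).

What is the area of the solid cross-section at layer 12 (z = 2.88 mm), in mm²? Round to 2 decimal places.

48.98 mm²

At z = 2.88 mm: the r=4 cylinder contributes a regular 16-gon of circumradius 4 (area = (16/2)·4.000²·sin(360°/16) = 48.98 mm²); the cylinder at (6.5, 0) does not reach this height (z outside [16.5, 30]); Merging all regions: only the r=4 cylinder is present, so the union is just that shape — area = 48.98 mm²; the cube at (9, 5) does not reach this height (z outside [16, 40]); Taking the union: only the result so far is present, so the union is just that shape — area = 48.98 mm². Overall, the cross-section is a single solid region. Net area = 48.98 mm².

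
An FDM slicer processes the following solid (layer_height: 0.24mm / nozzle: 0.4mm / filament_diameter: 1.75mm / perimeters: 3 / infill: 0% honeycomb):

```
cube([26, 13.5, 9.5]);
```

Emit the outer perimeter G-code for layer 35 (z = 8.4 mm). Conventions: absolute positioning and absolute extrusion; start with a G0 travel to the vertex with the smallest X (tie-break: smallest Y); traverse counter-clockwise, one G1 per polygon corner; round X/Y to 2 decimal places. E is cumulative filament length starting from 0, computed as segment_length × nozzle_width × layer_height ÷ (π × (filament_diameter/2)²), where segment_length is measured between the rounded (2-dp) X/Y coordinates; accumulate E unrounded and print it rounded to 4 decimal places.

At z = 8.4 mm: the cube is present — its section is the full 26×13.5 rectangle. The outline is a single polygon with 4 vertices. Extrusion per mm of travel: 0.4 × 0.24 / (π × 0.875²) = 0.039912. Accumulating E over each segment gives final E = 3.1531.

G0 X0.00 Y0.00 Z8.40
G1 X26.00 Y0.00 E1.0377
G1 X26.00 Y13.50 E1.5765
G1 X0.00 Y13.50 E2.6142
G1 X0.00 Y0.00 E3.1531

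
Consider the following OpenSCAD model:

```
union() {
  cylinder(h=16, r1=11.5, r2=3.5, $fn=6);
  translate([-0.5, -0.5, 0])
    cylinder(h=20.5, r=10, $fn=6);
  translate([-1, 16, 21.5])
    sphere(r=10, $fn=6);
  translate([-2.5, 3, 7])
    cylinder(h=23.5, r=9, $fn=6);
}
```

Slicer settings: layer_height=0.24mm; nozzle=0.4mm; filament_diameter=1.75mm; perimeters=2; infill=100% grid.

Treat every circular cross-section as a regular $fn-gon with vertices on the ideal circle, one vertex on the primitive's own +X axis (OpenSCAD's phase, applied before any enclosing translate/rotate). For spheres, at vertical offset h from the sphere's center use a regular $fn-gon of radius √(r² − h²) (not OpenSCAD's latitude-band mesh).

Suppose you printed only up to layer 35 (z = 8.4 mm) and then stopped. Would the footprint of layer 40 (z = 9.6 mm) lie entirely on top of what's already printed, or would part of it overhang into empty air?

entirely on top

Compare the two slices. At z = 8.4: the cone (r1=11.5→r2=3.5) has section circumradius 7.300 here — a regular 6-gon (area = (6/2)·7.300²·sin(360°/6) = 138.45 mm²); the r=10 cylinder at (-0.5, -0.5) contributes a regular 6-gon of circumradius 10 (area = (6/2)·10.000²·sin(360°/6) = 259.81 mm²); the sphere at (-1, 16) is absent (|z−center|=13.100 > r=10); the r=9 cylinder at (-2.5, 3) contributes a regular 6-gon of circumradius 9 (area = (6/2)·9.000²·sin(360°/6) = 210.44 mm²); Combining (union): the regions partially overlap — summed areas 608.70 mm² minus the doubly-counted overlap 301.65 mm² gives 307.06 mm² — area = 307.06 mm². At z = 9.6: the cone (r1=11.5→r2=3.5) has section circumradius 6.700 here — a regular 6-gon (area = (6/2)·6.700²·sin(360°/6) = 116.63 mm²); the r=10 cylinder at (-0.5, -0.5) contributes a regular 6-gon of circumradius 10 (area = (6/2)·10.000²·sin(360°/6) = 259.81 mm²); the sphere at (-1, 16) is not intersected at this z (|z−center|=11.900 > r=10); the cylinder at (-2.5, 3): section is a regular 6-gon, circumradius r=9 (area = (6/2)·9.000²·sin(360°/6) = 210.44 mm²); Combining (union): the regions partially overlap — summed areas 586.88 mm² minus the doubly-counted overlap 279.82 mm² gives 307.06 mm² — area = 307.06 mm². Checking containment: the cross-section at z = 9.6 is a subset of the cross-section at z = 8.4.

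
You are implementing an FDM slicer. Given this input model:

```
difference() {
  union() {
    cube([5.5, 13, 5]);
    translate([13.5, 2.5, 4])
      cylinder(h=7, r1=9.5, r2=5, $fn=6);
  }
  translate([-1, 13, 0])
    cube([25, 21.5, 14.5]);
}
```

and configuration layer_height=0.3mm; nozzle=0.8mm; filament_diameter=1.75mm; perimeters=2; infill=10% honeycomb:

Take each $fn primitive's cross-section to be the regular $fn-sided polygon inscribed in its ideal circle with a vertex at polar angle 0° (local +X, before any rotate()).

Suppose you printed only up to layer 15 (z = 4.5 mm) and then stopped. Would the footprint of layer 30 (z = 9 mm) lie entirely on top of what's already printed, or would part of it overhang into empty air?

entirely on top

Compare the two slices. At z = 4.5: the cube is present — its section is the full 5.5×13 rectangle (area 71.50 mm²); the cone at (13.5, 2.5): at t=0.071 of its height the radius interpolates to r₁+(r₂−r₁)t = 9.179, giving a regular 6-gon of that circumradius (area = (6/2)·9.179²·sin(360°/6) = 218.88 mm²); Taking the union: the regions partially overlap — summed areas 290.38 mm² minus the doubly-counted overlap 2.41 mm² gives 287.97 mm² — area = 287.97 mm²; the cube at (-1, 13) (footprint 25×21.5) is included at this height (area 537.50 mm²); Subtracting the remaining from the first: starting from that combined region (287.97 mm²), the 25×21.5 cube at (-1, 13) misses the remaining region (no effect) — area = 287.97 mm². At z = 9: the cube does not reach this height (z outside [0, 5]); the cone at (13.5, 2.5) contributes a regular 6-gon of circumradius 6.286 (interpolated between r1=9.5 and r2=5 at t=0.714) (area = (6/2)·6.286²·sin(360°/6) = 102.65 mm²); Combining (union): only the cone at (13.5, 2.5) is present, so the union is just that shape — area = 102.65 mm²; the 25×21.5 cube at (-1, 13) contributes its full rectangle (area 537.50 mm²); Taking the first minus the rest: starting from that combined region (102.65 mm²), the 25×21.5 cube at (-1, 13) misses the remaining region (no effect) — area = 102.65 mm². Checking containment: the cross-section at z = 9 is a subset of the cross-section at z = 4.5.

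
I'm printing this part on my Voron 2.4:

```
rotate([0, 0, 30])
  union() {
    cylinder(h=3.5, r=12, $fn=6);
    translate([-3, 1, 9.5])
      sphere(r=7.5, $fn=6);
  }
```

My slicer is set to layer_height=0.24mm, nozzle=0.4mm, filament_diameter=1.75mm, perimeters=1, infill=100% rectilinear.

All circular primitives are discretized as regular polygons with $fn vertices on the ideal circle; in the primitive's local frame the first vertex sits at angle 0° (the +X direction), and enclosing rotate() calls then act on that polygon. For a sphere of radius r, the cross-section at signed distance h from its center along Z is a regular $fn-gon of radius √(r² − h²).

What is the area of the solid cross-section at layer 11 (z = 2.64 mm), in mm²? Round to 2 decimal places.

374.12 mm²

At z = 2.64 mm: the r=12 cylinder contributes a regular 6-gon of circumradius 12 (area = (6/2)·12.000²·sin(360°/6) = 374.12 mm²); the r=7.5 sphere at (-3, 1) contributes a regular 6-gon of circumradius √(7.5²−6.86²) = 3.032 (area = (6/2)·3.032²·sin(360°/6) = 23.88 mm²); Combining (union): the r=7.5 sphere at (-3, 1) lies entirely inside the r=12 cylinder, so the union is just the r=12 cylinder — area = 374.12 mm²; (whole slice rotated 30° about Z — lengths, areas and connectivity unchanged). Overall, the cross-section is a single solid region. Net area = 374.12 mm².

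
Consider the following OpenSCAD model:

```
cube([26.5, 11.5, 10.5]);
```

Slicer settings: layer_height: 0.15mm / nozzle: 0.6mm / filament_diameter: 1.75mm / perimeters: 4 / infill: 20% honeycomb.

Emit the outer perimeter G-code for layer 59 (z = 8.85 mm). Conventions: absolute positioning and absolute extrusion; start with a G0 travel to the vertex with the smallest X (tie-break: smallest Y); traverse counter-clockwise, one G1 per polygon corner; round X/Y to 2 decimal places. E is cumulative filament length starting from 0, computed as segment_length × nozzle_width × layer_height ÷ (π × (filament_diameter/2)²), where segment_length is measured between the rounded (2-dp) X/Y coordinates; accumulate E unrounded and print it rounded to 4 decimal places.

At z = 8.85 mm: the cube (footprint 26.5×11.5) is included at this height. The outline is a single polygon with 4 vertices. Extrusion per mm of travel: 0.6 × 0.15 / (π × 0.875²) = 0.037418. Accumulating E over each segment gives final E = 2.8437.

G0 X0.00 Y0.00 Z8.85
G1 X26.50 Y0.00 E0.9916
G1 X26.50 Y11.50 E1.4219
G1 X0.00 Y11.50 E2.4134
G1 X0.00 Y0.00 E2.8437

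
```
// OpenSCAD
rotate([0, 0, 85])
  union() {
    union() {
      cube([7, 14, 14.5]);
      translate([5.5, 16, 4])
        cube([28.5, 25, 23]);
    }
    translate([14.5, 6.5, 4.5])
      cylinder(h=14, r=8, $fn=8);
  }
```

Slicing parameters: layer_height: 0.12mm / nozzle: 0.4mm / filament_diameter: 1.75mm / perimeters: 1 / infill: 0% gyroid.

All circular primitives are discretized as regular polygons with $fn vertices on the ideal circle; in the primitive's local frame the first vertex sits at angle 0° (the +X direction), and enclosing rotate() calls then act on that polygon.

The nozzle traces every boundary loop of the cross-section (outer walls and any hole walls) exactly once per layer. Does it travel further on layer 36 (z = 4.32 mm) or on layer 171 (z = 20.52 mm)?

Layer 36 (z = 4.32): the 7×14 cube contributes its full rectangle (perimeter 42.00 mm); the cube at (5.5, 16) (footprint 28.5×25) is included at this height (perimeter 107.00 mm); Merging all regions: the 2 present regions are separate (no shared area or edge), so areas and boundary lengths simply add and each stays a separate island — boundary = 149.00 mm; the cylinder at (14.5, 6.5) does not reach this height (z outside [4.5, 18.5]); Combining (union): only the result so far is present, so the union is just that shape — boundary = 149.00 mm; (whole slice rotated 85° about Z — lengths, areas and connectivity unchanged). So its perimeter = 149.00 mm. Layer 171 (z = 20.52): the cube is absent (z outside [0, 14.5]); the 28.5×25 cube at (5.5, 16) contributes its full rectangle (perimeter 107.00 mm); Merging all regions: only the 28.5×25 cube at (5.5, 16) is present, so the union is just that shape — boundary = 107.00 mm; the cylinder at (14.5, 6.5) does not reach this height (z outside [4.5, 18.5]); Merging all regions: only the result so far is present, so the union is just that shape — boundary = 107.00 mm; (whole slice rotated 85° about Z — lengths, areas and connectivity unchanged). So its perimeter = 107.00 mm. Layer 36 is larger (149.00 vs 107.00 mm).

layer 36 (z = 4.32 mm)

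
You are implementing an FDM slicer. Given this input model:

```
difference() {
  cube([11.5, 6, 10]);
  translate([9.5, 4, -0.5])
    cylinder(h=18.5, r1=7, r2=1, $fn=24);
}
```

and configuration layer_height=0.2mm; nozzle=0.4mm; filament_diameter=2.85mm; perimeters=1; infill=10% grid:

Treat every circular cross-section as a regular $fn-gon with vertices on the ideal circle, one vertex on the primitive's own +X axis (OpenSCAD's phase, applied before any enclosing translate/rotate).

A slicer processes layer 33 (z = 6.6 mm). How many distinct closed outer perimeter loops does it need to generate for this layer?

1

At z = 6.6 mm: the 11.5×6 cube contributes its full rectangle; the cone at (9.5, 4): at t=0.384 of its height the radius interpolates to r₁+(r₂−r₁)t = 4.697, giving a regular 24-gon of that circumradius; Taking the first minus the rest: starting from the 11.5×6 cube, the cone at (9.5, 4) partially overlaps it — only the 37.08 mm² overlap (of its 68.53 mm²) is removed, clipping the outline — 1 connected region. The result has 1 disconnected region.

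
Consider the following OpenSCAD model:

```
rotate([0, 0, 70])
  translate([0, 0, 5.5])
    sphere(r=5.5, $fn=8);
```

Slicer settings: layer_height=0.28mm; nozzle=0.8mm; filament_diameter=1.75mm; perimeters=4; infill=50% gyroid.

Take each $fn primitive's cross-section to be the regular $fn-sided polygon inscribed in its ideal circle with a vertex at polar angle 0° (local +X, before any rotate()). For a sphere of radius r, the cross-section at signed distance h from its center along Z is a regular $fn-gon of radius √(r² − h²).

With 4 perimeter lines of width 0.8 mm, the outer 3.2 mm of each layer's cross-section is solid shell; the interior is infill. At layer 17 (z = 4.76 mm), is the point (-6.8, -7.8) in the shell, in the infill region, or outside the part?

outside

At z = 4.76 mm: the r=5.5 sphere contributes a regular 8-gon of circumradius √(5.5²−0.74²) = 5.450; (rotated 70° about Z; rotation is an isometry so areas/perimeters/island counts are preserved). Overall, the cross-section is a single solid region. Undo the 70° rotation: the query point maps to (-9.655, 3.722) in the un-rotated model frame. The nearest boundary edge runs (-3.85, 3.85)→(-5.45, 0.00); distance from the point to it = 5.31 mm. The point is not inside any of the regions above, so it lies outside the cross-section (5.31 mm from the nearest boundary).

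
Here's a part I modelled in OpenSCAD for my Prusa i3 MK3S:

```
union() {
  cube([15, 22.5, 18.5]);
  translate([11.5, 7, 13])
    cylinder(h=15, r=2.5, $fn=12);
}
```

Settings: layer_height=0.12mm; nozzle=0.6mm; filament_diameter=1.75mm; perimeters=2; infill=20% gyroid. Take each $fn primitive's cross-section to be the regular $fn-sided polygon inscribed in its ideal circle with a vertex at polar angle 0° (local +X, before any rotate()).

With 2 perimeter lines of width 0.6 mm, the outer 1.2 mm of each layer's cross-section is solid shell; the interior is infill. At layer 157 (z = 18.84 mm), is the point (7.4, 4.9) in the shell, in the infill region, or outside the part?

At z = 18.84 mm: the cube is not intersected at this z (z outside [0, 18.5]); the r=2.5 cylinder at (11.5, 7) gives a regular 12-gon of circumradius 2.5 (constant along its height); Merging all regions: only the r=2.5 cylinder at (11.5, 7) is present, so the union is just that shape — 1 connected region. Overall, the cross-section is a single solid region. The nearest boundary edge runs (9.00, 7.00)→(9.33, 5.75); distance from the point to it = 2.11 mm. The point is not inside any of the regions above, so it lies outside the cross-section (2.11 mm from the nearest boundary).

outside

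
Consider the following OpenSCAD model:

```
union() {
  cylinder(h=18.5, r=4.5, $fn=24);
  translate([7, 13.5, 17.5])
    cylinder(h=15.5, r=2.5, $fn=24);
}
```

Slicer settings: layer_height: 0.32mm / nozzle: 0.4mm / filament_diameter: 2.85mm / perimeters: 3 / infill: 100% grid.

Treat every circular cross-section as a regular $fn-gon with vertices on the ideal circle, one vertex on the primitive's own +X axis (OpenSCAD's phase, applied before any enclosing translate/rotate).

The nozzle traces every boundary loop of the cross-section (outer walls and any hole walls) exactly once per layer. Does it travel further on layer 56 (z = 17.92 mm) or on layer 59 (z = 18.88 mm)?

layer 56 (z = 17.92 mm)

Layer 56 (z = 17.92): the r=4.5 cylinder contributes a regular 24-gon of circumradius 4.5 (perimeter = 2·24·4.500·sin(180°/24) = 28.19 mm); the r=2.5 cylinder at (7, 13.5) gives a regular 24-gon of circumradius 2.5 (constant along its height) (perimeter = 2·24·2.500·sin(180°/24) = 15.66 mm); Merging all regions: the 2 present regions are separate (no shared area or edge), so areas and boundary lengths simply add and each stays a separate island — boundary = 43.86 mm. So its perimeter = 43.86 mm. Layer 59 (z = 18.88): the cylinder is not intersected at this z (z outside [0, 18.5]); the r=2.5 cylinder at (7, 13.5) gives a regular 24-gon of circumradius 2.5 (constant along its height) (perimeter = 2·24·2.500·sin(180°/24) = 15.66 mm); Taking the union: only the r=2.5 cylinder at (7, 13.5) is present, so the union is just that shape — boundary = 15.66 mm. So its perimeter = 15.66 mm. Layer 56 is larger (43.86 vs 15.66 mm).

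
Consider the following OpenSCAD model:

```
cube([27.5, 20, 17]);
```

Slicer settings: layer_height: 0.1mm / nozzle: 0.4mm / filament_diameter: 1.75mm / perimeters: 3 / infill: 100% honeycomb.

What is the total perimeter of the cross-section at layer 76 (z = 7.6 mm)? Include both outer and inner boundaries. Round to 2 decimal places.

95.00 mm

At z = 7.6 mm: the cube is present — its section is the full 27.5×20 rectangle (perimeter 95.00 mm). Overall, the cross-section is a single solid region. Total boundary length (outer) = 95.00 mm.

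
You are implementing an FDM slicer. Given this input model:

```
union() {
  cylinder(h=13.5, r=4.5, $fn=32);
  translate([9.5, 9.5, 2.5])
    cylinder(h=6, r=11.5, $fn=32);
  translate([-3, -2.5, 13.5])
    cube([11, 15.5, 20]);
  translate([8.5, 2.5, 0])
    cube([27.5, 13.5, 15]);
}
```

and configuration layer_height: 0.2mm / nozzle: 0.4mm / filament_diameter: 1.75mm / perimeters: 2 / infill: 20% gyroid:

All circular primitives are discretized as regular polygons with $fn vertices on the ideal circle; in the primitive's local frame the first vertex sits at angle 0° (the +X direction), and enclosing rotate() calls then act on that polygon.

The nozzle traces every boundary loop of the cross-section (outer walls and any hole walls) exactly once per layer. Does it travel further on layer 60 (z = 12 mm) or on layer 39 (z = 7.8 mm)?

Layer 60 (z = 12): the r=4.5 cylinder contributes a regular 32-gon of circumradius 4.5 (perimeter = 2·32·4.500·sin(180°/32) = 28.23 mm); the cylinder at (9.5, 9.5) is absent (z outside [2.5, 8.5]); the cube at (-3, -2.5) is not intersected at this z (z outside [13.5, 33.5]); the cube at (8.5, 2.5) (footprint 27.5×13.5) is included at this height (perimeter 82.00 mm); Taking the union: the 2 present regions are separate (no shared area or edge), so areas and boundary lengths simply add and each stays a separate island — boundary = 110.23 mm. So its perimeter = 110.23 mm. Layer 39 (z = 7.8): the cylinder: section is a regular 32-gon, circumradius r=4.5 (perimeter = 2·32·4.500·sin(180°/32) = 28.23 mm); the cylinder at (9.5, 9.5): section is a regular 32-gon, circumradius r=11.5 (perimeter = 2·32·11.500·sin(180°/32) = 72.14 mm); the cube at (-3, -2.5) is not intersected at this z (z outside [13.5, 33.5]); the 27.5×13.5 cube at (8.5, 2.5) contributes its full rectangle (perimeter 82.00 mm); Merging all regions: the regions partially overlap (shared area 171.53 mm²), so the edge portions inside another operand are dropped and the merged outline is re-measured after clipping — boundary = 117.80 mm. So its perimeter = 117.80 mm. Layer 39 is larger (117.80 vs 110.23 mm).

layer 39 (z = 7.8 mm)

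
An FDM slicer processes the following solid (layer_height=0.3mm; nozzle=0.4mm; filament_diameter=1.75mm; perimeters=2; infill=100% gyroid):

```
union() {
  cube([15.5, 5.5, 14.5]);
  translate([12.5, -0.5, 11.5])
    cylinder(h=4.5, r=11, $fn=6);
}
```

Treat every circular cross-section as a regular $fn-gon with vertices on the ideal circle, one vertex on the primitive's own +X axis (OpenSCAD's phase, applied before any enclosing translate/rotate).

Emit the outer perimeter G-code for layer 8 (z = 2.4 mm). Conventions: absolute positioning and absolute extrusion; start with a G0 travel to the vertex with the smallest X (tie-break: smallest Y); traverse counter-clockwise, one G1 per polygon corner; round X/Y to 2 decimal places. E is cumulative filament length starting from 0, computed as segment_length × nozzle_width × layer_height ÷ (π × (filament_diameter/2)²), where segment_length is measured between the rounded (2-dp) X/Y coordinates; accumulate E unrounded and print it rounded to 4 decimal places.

At z = 2.4 mm: the cube is present — its section is the full 15.5×5.5 rectangle; the cylinder at (12.5, -0.5) does not reach this height (z outside [11.5, 16]); Taking the union: only the 15.5×5.5 cube is present, so the union is just that shape — 1 connected region. The outline is a single polygon with 4 vertices. Extrusion per mm of travel: 0.4 × 0.3 / (π × 0.875²) = 0.049890. Accumulating E over each segment gives final E = 2.0954.

G0 X0.00 Y0.00 Z2.40
G1 X15.50 Y0.00 E0.7733
G1 X15.50 Y5.50 E1.0477
G1 X0.00 Y5.50 E1.8210
G1 X0.00 Y0.00 E2.0954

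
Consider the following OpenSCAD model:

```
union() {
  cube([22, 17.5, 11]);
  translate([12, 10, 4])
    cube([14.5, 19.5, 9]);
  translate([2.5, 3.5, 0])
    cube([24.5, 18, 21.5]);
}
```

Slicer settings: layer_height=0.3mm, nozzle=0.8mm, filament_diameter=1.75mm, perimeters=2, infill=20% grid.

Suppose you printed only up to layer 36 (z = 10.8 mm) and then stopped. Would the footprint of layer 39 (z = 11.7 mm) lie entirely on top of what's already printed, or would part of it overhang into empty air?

Compare the two slices. At z = 10.8: the cube is present — its section is the full 22×17.5 rectangle (area 385.00 mm²); the cube at (12, 10) (footprint 14.5×19.5) is included at this height (area 282.75 mm²); the cube at (2.5, 3.5) (footprint 24.5×18) is included at this height (area 441.00 mm²); Combining (union): the regions partially overlap — summed areas 1108.75 mm² minus the doubly-counted overlap 439.75 mm² gives 669.00 mm² — area = 669.00 mm². At z = 11.7: the cube is absent (z outside [0, 11]); the cube at (12, 10) (footprint 14.5×19.5) is included at this height (area 282.75 mm²); the 24.5×18 cube at (2.5, 3.5) contributes its full rectangle (area 441.00 mm²); Merging all regions: the regions partially overlap — summed areas 723.75 mm² minus the doubly-counted overlap 166.75 mm² gives 557.00 mm² — area = 557.00 mm². Checking containment: the cross-section at z = 11.7 is a subset of the cross-section at z = 10.8.

entirely on top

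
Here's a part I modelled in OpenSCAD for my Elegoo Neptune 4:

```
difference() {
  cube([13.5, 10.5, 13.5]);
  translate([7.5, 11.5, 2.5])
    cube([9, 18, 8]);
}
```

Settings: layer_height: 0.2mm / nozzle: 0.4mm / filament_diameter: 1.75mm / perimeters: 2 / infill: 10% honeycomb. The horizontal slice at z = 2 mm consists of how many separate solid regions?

1

At z = 2 mm: the 13.5×10.5 cube contributes its full rectangle; the cube at (7.5, 11.5) does not reach this height (z outside [2.5, 10.5]); Subtracting the remaining from the first: none of the subtracted shapes is present at this height, so the 13.5×10.5 cube is unchanged — 1 connected region. The result has 1 disconnected region.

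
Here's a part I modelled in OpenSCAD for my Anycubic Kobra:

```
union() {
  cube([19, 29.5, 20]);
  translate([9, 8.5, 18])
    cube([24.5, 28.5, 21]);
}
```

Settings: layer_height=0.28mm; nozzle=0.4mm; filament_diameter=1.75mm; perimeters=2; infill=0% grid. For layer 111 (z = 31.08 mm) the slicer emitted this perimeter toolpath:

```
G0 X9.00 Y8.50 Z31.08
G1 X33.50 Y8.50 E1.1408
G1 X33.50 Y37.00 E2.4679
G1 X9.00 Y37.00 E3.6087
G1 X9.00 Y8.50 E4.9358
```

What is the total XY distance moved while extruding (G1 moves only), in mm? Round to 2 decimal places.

Sum the Euclidean lengths of each G1 segment: total = 106.00 mm.

106.00 mm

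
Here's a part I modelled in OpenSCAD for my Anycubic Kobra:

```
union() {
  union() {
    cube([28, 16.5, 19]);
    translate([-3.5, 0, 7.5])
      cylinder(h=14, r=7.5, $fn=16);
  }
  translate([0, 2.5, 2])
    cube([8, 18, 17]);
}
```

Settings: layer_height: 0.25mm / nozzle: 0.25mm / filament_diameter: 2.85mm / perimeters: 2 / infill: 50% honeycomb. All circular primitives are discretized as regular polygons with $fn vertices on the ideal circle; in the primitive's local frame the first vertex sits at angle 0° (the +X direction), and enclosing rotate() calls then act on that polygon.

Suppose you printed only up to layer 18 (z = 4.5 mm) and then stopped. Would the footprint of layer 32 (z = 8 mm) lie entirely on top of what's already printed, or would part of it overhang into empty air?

Compare the two slices. At z = 4.5: the cube (footprint 28×16.5) is included at this height (area 462.00 mm²); the cylinder at (-3.5, 0) is not intersected at this z (z outside [7.5, 21.5]); Taking the union: only the 28×16.5 cube is present, so the union is just that shape — area = 462.00 mm²; the cube at (0, 2.5) (footprint 8×18) is included at this height (area 144.00 mm²); Combining (union): the regions partially overlap — summed areas 606.00 mm² minus the doubly-counted overlap 112.00 mm² gives 494.00 mm² — area = 494.00 mm². At z = 8: the cube (footprint 28×16.5) is included at this height (area 462.00 mm²); the r=7.5 cylinder at (-3.5, 0) contributes a regular 16-gon of circumradius 7.5 (area = (16/2)·7.500²·sin(360°/16) = 172.21 mm²); Merging all regions: the regions partially overlap — summed areas 634.21 mm² minus the doubly-counted overlap 18.11 mm² gives 616.09 mm² — area = 616.09 mm²; the cube at (0, 2.5) (footprint 8×18) is included at this height (area 144.00 mm²); Taking the union: the regions partially overlap — summed areas 760.09 mm² minus the doubly-counted overlap 112.00 mm² gives 648.09 mm² — area = 648.09 mm². Checking containment: at z = 8 the cross-section extends beyond the z = 4.5 cross-section by about 154.09 mm².

part overhangs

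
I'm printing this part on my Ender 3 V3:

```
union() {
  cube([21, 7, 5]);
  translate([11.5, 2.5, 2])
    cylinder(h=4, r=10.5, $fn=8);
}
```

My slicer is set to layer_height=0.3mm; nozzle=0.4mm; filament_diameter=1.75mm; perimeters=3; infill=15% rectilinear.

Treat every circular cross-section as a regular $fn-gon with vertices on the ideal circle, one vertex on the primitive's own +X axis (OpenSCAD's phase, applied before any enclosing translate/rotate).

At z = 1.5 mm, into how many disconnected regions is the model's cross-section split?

At z = 1.5 mm: the 21×7 cube contributes its full rectangle; the cylinder at (11.5, 2.5) does not reach this height (z outside [2, 6]); Combining (union): only the 21×7 cube is present, so the union is just that shape — 1 connected region. The result has 1 disconnected region.

1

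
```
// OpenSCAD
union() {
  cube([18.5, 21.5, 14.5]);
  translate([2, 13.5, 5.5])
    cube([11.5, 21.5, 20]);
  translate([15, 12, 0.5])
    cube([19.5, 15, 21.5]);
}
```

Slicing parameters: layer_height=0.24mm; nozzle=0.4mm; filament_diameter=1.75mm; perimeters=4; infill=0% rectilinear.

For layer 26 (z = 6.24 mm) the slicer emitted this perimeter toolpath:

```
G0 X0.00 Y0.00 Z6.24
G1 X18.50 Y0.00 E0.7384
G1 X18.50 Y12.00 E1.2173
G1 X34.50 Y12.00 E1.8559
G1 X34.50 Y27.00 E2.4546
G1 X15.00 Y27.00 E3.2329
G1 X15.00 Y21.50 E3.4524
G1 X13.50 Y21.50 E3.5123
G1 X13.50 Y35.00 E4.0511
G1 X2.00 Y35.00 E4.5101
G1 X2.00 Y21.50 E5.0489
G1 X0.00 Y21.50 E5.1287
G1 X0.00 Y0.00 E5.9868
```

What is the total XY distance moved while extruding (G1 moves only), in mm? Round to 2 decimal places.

Sum the Euclidean lengths of each G1 segment: total = 150.00 mm.

150.00 mm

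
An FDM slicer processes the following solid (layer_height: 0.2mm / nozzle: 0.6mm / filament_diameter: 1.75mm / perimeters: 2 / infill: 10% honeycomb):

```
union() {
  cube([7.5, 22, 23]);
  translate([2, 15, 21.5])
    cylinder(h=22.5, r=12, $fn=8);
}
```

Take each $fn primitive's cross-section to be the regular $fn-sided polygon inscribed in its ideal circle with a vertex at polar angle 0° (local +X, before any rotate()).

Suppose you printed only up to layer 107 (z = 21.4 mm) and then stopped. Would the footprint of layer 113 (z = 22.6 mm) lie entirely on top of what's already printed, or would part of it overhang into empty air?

part overhangs

Compare the two slices. At z = 21.4: the 7.5×22 cube contributes its full rectangle (area 165.00 mm²); the cylinder at (2, 15) is not intersected at this z (z outside [21.5, 44]); Merging all regions: only the 7.5×22 cube is present, so the union is just that shape — area = 165.00 mm². At z = 22.6: the cube is present — its section is the full 7.5×22 rectangle (area 165.00 mm²); the r=12 cylinder at (2, 15) gives a regular 8-gon of circumradius 12 (constant along its height) (area = (8/2)·12.000²·sin(360°/8) = 407.29 mm²); Merging all regions: the regions partially overlap — summed areas 572.29 mm² minus the doubly-counted overlap 135.41 mm² gives 436.89 mm² — area = 436.89 mm². Checking containment: at z = 22.6 the cross-section extends beyond the z = 21.4 cross-section by about 271.89 mm².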